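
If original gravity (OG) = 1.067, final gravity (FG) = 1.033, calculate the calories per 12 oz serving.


ABW = (OG−FG)·131.25·0.79/FG;  °P = 259 − 259/SG (for OG→OE and FG→AE);  RE = 0.1808·OE + 0.8192·AE;  Cal = (6.9·ABW + 4·(RE−0.1))·FG·3.55
ABW = (1.067 − 1.033)·131.25·0.79/1.033 = 3.4128
OE = 259 − 259/1.067 = 16.2634 °P
AE = 259 − 259/1.033 = 8.2740 °P
RE = 0.1808·16.2634 + 0.8192·8.2740 = 9.7184 °P
Cal = (6.9·3.4128 + 4·(9.7184−0.1))·1.033·3.55

227.4431 kcal


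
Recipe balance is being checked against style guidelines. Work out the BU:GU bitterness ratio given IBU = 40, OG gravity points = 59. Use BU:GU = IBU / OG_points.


BU:GU = 40 / 59

0.6780


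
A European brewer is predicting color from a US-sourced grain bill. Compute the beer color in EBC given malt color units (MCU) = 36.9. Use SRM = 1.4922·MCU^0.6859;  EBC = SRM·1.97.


SRM = 1.4922·36.9^0.6859 = 17.7276
EBC = 17.7276·1.97

34.9234 EBC


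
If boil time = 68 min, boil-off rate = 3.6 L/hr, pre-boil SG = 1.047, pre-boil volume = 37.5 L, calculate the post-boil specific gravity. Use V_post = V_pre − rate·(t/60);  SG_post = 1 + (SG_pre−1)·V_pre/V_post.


V_post = 37.5 − 3.6·(68/60) = 33.4200
SG_post = 1 + (1.047 − 1)·37.5/33.4200

1.0527


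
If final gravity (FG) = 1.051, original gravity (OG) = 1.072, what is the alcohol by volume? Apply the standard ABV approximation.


ABV = (OG − FG) · 131.25
ABV = (1.072 − 1.051) · 131.25

2.7563 % ABV


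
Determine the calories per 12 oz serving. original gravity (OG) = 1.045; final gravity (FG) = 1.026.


ABW = (OG−FG)·131.25·0.79/FG;  °P = 259 − 259/SG (for OG→OE and FG→AE);  RE = 0.1808·OE + 0.8192·AE;  Cal = (6.9·ABW + 4·(RE−0.1))·FG·3.55
ABW = (1.045 − 1.026)·131.25·0.79/1.026 = 1.9201
OE = 259 − 259/1.045 = 11.1531 °P
AE = 259 − 259/1.026 = 6.5634 °P
RE = 0.1808·11.1531 + 0.8192·6.5634 = 7.3932 °P
Cal = (6.9·1.9201 + 4·(7.3932−0.1))·1.026·3.55

154.5125 kcal


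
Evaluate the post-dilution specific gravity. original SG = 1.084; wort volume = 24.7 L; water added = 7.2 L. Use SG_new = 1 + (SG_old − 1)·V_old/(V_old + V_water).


pts = (1.084 − 1)·1000·24.7/(24.7 + 7.2) = 65.0408
SG_new = 1 + 65.0408/1000

1.0650


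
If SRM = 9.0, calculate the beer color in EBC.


EBC = SRM · 1.97
EBC = 9.0 · 1.97

17.7300 EBC


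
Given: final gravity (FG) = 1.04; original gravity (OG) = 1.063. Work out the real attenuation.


AA = (OG−FG)/(OG−1)·100;  RA = AA·0.8192
AA = (1.063 − 1.04)/(1.063 − 1)·100 = 36.5079
RA = 36.5079·0.8192

29.9073 %


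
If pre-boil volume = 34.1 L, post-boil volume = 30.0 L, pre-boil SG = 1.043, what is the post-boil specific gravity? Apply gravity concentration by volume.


SG_post = 1 + (SG_pre − 1)·V_pre/V_post
pts_pre = (1.043 − 1)·1000 = 43.0000
pts_post = 43.0000·34.1/30.0 = 48.8767
SG_post = 1 + 48.8767/1000

1.0489


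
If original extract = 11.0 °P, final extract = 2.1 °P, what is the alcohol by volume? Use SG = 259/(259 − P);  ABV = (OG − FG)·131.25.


OG = 259/(259 − 11.0) = 1.0444
FG = 259/(259 − 2.1) = 1.0082
ABV = (1.0444 − 1.0082)·131.25

4.7487 % ABV


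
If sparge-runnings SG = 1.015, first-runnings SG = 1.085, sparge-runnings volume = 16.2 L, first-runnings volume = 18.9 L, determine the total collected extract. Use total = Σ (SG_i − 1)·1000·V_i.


first = (1.085 − 1)·1000·18.9 = 1606.5000
sparge = (1.015 − 1)·1000·16.2 = 243.0000
total = 1606.5000 + 243.0000

1849.5000 gravity·L


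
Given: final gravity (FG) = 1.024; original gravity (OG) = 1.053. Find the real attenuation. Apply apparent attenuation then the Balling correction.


AA = (OG−FG)/(OG−1)·100;  RA = AA·0.8192
AA = (1.053 − 1.024)/(1.053 − 1)·100 = 54.7170
RA = 54.7170·0.8192

44.8242 %


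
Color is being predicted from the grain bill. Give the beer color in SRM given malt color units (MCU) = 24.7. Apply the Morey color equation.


SRM = 1.4922 · MCU^0.6859
SRM = 1.4922 · 24.7^0.6859

13.4610 SRM


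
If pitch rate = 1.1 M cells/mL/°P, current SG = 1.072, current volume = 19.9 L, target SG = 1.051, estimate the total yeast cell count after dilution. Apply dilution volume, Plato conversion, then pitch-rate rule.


V_w = V·((SG_c−1)/(SG_t−1)−1);  °P = 259 − 259/SG_t;  cells = rate·(V+V_w)·°P
V_w = 19.9·((1.072−1)/(1.051−1)−1) = 8.1941
V_final = 19.9 + 8.1941 = 28.0941
°P = 259 − 259/1.051 = 12.5680
cells = 1.1·28.0941·12.5680

388.3965 billion cells


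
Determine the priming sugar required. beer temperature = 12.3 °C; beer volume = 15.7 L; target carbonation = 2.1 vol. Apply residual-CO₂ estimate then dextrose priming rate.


residual = 14.695·(0.01821 + 0.09011·e^(−0.04·T));  sugar = (target − residual)·4.0·V
residual = 14.695·(0.01821 + 0.09011·e^(−0.04·12.3)) = 1.0772
sugar = (2.1 − 1.0772)·4.0·15.7

64.2322 g


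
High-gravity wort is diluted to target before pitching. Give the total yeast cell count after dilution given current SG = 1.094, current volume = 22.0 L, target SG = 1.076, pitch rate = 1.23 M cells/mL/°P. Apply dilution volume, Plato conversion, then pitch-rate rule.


V_w = V·((SG_c−1)/(SG_t−1)−1);  °P = 259 − 259/SG_t;  cells = rate·(V+V_w)·°P
V_w = 22.0·((1.094−1)/(1.076−1)−1) = 5.2105
V_final = 22.0 + 5.2105 = 27.2105
°P = 259 − 259/1.076 = 18.2937
cells = 1.23·27.2105·18.2937

612.2702 billion cells


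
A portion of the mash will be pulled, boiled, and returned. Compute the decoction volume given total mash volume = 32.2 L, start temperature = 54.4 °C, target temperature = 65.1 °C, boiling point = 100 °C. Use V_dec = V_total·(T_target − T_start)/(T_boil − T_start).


V_dec = 32.2·(65.1 − 54.4)/(100 − 54.4)

7.5557 L


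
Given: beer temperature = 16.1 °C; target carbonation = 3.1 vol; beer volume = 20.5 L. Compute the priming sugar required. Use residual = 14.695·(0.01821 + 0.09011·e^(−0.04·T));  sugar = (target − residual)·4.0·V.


residual = 14.695·(0.01821 + 0.09011·e^(−0.04·16.1)) = 0.9630
sugar = (3.1 − 0.9630)·4.0·20.5

175.2314 g


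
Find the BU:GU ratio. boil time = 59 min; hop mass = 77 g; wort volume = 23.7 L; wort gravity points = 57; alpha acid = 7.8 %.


U = 1.65·0.000125^(GP/1000)·(1−e^(−0.04t))/4.15;  IBU = (α/100)·m·U·1000/V;  BU:GU = IBU/GP
U = 1.65·0.000125^(57/1000)·(1−e^(−0.04·59))/4.15 = 0.2157
IBU = (7.8/100)·77·0.2157·1000/23.7 = 54.6668
BU:GU = 54.6668/57

0.9591


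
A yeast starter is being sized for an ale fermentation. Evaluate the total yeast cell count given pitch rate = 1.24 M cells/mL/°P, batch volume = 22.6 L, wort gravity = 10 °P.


cells (billions) = rate · V_L · °P
cells = 1.24 · 22.6 · 10

280.2400 billion cells


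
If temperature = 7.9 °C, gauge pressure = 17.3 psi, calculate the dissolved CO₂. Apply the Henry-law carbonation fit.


vols = (P + 14.695)·(0.01821 + 0.09011·e^(−0.04·T))
vols = (17.3 + 14.695)·(0.01821 + 0.09011·e^(−0.04·7.9))

2.6846 volumes


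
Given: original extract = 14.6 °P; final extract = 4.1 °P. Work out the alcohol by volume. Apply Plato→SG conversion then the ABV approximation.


SG = 259/(259 − P);  ABV = (OG − FG)·131.25
OG = 259/(259 − 14.6) = 1.0597
FG = 259/(259 − 4.1) = 1.0161
ABV = (1.0597 − 1.0161)·131.25

5.7295 % ABV


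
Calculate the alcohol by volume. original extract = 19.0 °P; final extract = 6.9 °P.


SG = 259/(259 − P);  ABV = (OG − FG)·131.25
OG = 259/(259 − 19.0) = 1.0792
FG = 259/(259 − 6.9) = 1.0274
ABV = (1.0792 − 1.0274)·131.25

6.7983 % ABV


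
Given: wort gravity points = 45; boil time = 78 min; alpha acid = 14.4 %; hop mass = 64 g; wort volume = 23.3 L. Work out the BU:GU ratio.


U = 1.65·0.000125^(GP/1000)·(1−e^(−0.04t))/4.15;  IBU = (α/100)·m·U·1000/V;  BU:GU = IBU/GP
U = 1.65·0.000125^(45/1000)·(1−e^(−0.04·78))/4.15 = 0.2536
IBU = (14.4/100)·64·0.2536·1000/23.3 = 100.3159
BU:GU = 100.3159/45

2.2292


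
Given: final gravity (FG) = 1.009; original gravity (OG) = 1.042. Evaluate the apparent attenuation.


AA = (OG − FG)/(OG − 1) · 100
AA = (1.042 − 1.009)/(1.042 − 1) · 100

78.5714 %


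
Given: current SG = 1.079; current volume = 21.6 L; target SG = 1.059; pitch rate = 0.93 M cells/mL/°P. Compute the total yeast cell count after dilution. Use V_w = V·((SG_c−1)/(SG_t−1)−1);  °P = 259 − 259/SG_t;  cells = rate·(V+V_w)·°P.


V_w = 21.6·((1.079−1)/(1.059−1)−1) = 7.3220
V_final = 21.6 + 7.3220 = 28.9220
°P = 259 − 259/1.059 = 14.4297
cells = 0.93·28.9220·14.4297

388.1214 billion cells


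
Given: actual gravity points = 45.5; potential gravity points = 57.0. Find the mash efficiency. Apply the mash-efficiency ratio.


efficiency = actual / potential × 100
efficiency = 45.5 / 57.0 × 100

79.8246 %


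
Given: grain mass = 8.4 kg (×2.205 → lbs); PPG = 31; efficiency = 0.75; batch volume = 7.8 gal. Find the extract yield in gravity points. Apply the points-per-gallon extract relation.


points = lbs × PPG × eff / vol
lbs = 8.4 × 2.205 = 18.5220
points = 18.5220 × 31 × 0.75 / 7.8

55.2098 points


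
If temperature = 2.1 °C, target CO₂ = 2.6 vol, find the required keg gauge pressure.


psi = vols/(0.01821 + 0.09011·e^(−0.04·T)) − 14.695
psi = 2.6/(0.01821 + 0.09011·e^(−0.04·2.1)) − 14.695

11.0323 psi


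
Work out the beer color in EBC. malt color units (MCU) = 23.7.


SRM = 1.4922·MCU^0.6859;  EBC = SRM·1.97
SRM = 1.4922·23.7^0.6859 = 13.0848
EBC = 13.0848·1.97

25.7770 EBC


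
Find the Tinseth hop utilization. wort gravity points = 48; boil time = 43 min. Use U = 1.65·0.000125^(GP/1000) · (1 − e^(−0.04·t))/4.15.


bigness = 1.65·0.000125^(48/1000) = 1.0719
boil_factor = (1 − e^(−0.04·43))/4.15 = 0.1978
U = 1.0719 · 0.1978

0.2120


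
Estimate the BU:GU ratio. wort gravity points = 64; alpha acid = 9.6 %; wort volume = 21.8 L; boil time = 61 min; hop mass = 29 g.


U = 1.65·0.000125^(GP/1000)·(1−e^(−0.04t))/4.15;  IBU = (α/100)·m·U·1000/V;  BU:GU = IBU/GP
U = 1.65·0.000125^(64/1000)·(1−e^(−0.04·61))/4.15 = 0.2042
IBU = (9.6/100)·29·0.2042·1000/21.8 = 26.0762
BU:GU = 26.0762/64

0.4074


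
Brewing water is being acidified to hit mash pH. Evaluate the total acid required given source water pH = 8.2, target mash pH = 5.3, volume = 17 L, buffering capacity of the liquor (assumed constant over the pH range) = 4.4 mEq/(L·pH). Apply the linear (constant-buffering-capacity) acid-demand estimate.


acid = buffering capacity · (pH_source − pH_target) · V
acid = 4.4 · (8.2 − 5.3) · 17

216.9200 mEq


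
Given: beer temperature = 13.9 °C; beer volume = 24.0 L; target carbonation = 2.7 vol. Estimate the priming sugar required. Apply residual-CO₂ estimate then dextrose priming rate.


residual = 14.695·(0.01821 + 0.09011·e^(−0.04·T));  sugar = (target − residual)·4.0·V
residual = 14.695·(0.01821 + 0.09011·e^(−0.04·13.9)) = 1.0270
sugar = (2.7 − 1.0270)·4.0·24.0

160.6077 g


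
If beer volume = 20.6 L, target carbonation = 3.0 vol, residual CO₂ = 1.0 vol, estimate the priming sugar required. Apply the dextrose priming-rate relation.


sugar = (target − residual)·4.0·V
sugar = (3.0 − 1.0)·4.0·20.6

164.8000 g


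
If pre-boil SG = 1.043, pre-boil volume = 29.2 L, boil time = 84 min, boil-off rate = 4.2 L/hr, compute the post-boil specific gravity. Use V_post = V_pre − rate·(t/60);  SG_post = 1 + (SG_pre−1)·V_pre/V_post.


V_post = 29.2 − 4.2·(84/60) = 23.3200
SG_post = 1 + (1.043 − 1)·29.2/23.3200

1.0538


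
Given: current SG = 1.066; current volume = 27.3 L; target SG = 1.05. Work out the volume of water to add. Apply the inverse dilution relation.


V_water = V·((SG_curr − 1)/(SG_target − 1) − 1)
V_water = 27.3·((1.066 − 1)/(1.05 − 1) − 1)

8.7360 L


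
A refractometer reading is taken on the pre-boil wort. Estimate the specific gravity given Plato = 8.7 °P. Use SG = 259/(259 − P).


SG = 259/(259 − 8.7)

1.0348


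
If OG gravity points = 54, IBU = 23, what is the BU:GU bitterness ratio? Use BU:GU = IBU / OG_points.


BU:GU = 23 / 54

0.4259


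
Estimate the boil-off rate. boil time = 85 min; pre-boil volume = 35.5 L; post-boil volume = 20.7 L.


rate = (V_pre − V_post) / (t_min/60)
rate = (35.5 − 20.7) / (85/60)

10.4471 L/hr


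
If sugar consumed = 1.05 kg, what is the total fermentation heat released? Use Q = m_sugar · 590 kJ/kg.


Q = 1.05 · 590

619.5000 kJ


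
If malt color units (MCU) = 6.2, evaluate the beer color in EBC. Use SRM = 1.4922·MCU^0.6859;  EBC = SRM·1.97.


SRM = 1.4922·6.2^0.6859 = 5.2159
EBC = 5.2159·1.97

10.2753 EBC


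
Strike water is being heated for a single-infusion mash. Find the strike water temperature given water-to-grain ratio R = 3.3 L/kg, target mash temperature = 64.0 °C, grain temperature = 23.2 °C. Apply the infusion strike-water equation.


T_strike = (0.41/R)·(T_mash − T_grain) + T_mash
T_strike = (0.41/3.3)·(64.0 − 23.2) + 64.0

69.0691 °C


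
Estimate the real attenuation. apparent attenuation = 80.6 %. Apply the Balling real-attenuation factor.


RA = AA · 0.8192
RA = 80.6 · 0.8192

66.0275 %


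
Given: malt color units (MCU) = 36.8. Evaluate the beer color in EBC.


SRM = 1.4922·MCU^0.6859;  EBC = SRM·1.97
SRM = 1.4922·36.8^0.6859 = 17.6947
EBC = 17.6947·1.97

34.8585 EBC


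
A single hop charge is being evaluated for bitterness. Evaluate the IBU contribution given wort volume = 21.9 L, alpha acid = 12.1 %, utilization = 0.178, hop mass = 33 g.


IBU = (α/100)·mass·U·1000 / V
IBU = (12.1/100)·33·0.178·1000 / 21.9

32.4545 IBU


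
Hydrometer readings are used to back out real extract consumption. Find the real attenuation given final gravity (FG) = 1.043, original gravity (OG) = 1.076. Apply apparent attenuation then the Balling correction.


AA = (OG−FG)/(OG−1)·100;  RA = AA·0.8192
AA = (1.076 − 1.043)/(1.076 − 1)·100 = 43.4211
RA = 43.4211·0.8192

35.5705 %


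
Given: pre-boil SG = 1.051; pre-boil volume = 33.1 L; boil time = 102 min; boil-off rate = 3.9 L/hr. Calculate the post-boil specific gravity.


V_post = V_pre − rate·(t/60);  SG_post = 1 + (SG_pre−1)·V_pre/V_post
V_post = 33.1 − 3.9·(102/60) = 26.4700
SG_post = 1 + (1.051 − 1)·33.1/26.4700

1.0638


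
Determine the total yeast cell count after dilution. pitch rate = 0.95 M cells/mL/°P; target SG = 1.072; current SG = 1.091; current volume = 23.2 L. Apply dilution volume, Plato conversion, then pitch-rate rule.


V_w = V·((SG_c−1)/(SG_t−1)−1);  °P = 259 − 259/SG_t;  cells = rate·(V+V_w)·°P
V_w = 23.2·((1.091−1)/(1.072−1)−1) = 6.1222
V_final = 23.2 + 6.1222 = 29.3222
°P = 259 − 259/1.072 = 17.3955
cells = 0.95·29.3222·17.3955

484.5716 billion cells


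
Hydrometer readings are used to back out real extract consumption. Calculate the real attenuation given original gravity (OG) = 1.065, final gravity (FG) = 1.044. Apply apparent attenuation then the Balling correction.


AA = (OG−FG)/(OG−1)·100;  RA = AA·0.8192
AA = (1.065 − 1.044)/(1.065 − 1)·100 = 32.3077
RA = 32.3077·0.8192

26.4665 %


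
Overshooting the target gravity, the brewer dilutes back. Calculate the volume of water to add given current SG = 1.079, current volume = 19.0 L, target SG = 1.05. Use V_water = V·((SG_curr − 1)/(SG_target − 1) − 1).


V_water = 19.0·((1.079 − 1)/(1.05 − 1) − 1)

11.0200 L


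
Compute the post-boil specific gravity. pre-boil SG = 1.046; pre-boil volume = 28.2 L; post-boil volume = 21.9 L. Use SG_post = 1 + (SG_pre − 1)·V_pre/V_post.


pts_pre = (1.046 − 1)·1000 = 46.0000
pts_post = 46.0000·28.2/21.9 = 59.2329
SG_post = 1 + 59.2329/1000

1.0592


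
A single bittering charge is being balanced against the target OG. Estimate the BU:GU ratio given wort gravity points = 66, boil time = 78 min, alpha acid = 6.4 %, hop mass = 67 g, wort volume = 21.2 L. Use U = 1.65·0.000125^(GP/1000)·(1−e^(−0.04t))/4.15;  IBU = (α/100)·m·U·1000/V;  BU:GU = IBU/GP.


U = 1.65·0.000125^(66/1000)·(1−e^(−0.04·78))/4.15 = 0.2100
IBU = (6.4/100)·67·0.2100·1000/21.2 = 42.4754
BU:GU = 42.4754/66

0.6436


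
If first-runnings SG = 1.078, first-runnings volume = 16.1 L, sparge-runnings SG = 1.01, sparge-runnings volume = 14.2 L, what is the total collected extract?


total = Σ (SG_i − 1)·1000·V_i
first = (1.078 − 1)·1000·16.1 = 1255.8000
sparge = (1.01 − 1)·1000·14.2 = 142.0000
total = 1255.8000 + 142.0000

1397.8000 gravity·L


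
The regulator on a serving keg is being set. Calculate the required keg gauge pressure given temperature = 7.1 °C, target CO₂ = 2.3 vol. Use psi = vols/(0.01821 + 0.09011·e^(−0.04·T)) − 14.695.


psi = 2.3/(0.01821 + 0.09011·e^(−0.04·7.1)) − 14.695

12.0362 psi


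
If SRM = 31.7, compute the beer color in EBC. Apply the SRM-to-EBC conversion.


EBC = SRM · 1.97
EBC = 31.7 · 1.97

62.4490 EBC


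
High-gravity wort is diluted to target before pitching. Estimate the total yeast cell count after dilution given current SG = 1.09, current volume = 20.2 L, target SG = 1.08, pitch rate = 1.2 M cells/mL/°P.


V_w = V·((SG_c−1)/(SG_t−1)−1);  °P = 259 − 259/SG_t;  cells = rate·(V+V_w)·°P
V_w = 20.2·((1.09−1)/(1.08−1)−1) = 2.5250
V_final = 20.2 + 2.5250 = 22.7250
°P = 259 − 259/1.08 = 19.1852
cells = 1.2·22.7250·19.1852

523.1800 billion cells


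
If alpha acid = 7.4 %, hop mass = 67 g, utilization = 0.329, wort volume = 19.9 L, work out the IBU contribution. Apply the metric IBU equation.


IBU = (α/100)·mass·U·1000 / V
IBU = (7.4/100)·67·0.329·1000 / 19.9

81.9689 IBU


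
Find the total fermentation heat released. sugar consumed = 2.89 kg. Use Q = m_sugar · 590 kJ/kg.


Q = 2.89 · 590

1705.1000 kJ


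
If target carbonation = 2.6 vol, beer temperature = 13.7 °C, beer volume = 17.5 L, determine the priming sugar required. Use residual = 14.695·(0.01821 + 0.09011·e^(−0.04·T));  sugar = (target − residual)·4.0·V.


residual = 14.695·(0.01821 + 0.09011·e^(−0.04·13.7)) = 1.0331
sugar = (2.6 − 1.0331)·4.0·17.5

109.6828 g


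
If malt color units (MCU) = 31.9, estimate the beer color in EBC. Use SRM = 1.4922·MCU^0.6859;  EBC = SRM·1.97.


SRM = 1.4922·31.9^0.6859 = 16.0427
EBC = 16.0427·1.97

31.6041 EBC


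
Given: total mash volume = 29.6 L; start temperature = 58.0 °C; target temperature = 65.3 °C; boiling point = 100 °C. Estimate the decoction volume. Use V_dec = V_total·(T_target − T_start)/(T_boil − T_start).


V_dec = 29.6·(65.3 − 58.0)/(100 − 58.0)

5.1448 L


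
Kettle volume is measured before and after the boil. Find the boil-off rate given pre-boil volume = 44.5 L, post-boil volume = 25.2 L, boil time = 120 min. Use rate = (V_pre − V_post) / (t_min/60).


rate = (44.5 − 25.2) / (120/60)

9.6500 L/hr


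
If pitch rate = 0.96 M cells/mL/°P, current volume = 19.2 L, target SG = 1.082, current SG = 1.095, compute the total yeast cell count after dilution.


V_w = V·((SG_c−1)/(SG_t−1)−1);  °P = 259 − 259/SG_t;  cells = rate·(V+V_w)·°P
V_w = 19.2·((1.095−1)/(1.082−1)−1) = 3.0439
V_final = 19.2 + 3.0439 = 22.2439
°P = 259 − 259/1.082 = 19.6285
cells = 0.96·22.2439·19.6285

419.1491 billion cells


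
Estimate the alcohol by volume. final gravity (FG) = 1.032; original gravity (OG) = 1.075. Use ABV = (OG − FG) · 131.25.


ABV = (1.075 − 1.032) · 131.25

5.6437 % ABV


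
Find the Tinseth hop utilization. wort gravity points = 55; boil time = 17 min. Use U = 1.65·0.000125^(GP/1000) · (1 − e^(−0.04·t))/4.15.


bigness = 1.65·0.000125^(55/1000) = 1.0065
boil_factor = (1 − e^(−0.04·17))/4.15 = 0.1189
U = 1.0065 · 0.1189

0.1197


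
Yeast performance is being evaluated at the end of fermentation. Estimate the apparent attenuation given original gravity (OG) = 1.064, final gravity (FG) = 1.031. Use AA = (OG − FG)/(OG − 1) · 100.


AA = (1.064 − 1.031)/(1.064 − 1) · 100

51.5625 %


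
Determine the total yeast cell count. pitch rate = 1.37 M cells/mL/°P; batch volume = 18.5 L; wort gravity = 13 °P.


cells (billions) = rate · V_L · °P
cells = 1.37 · 18.5 · 13

329.4850 billion cells


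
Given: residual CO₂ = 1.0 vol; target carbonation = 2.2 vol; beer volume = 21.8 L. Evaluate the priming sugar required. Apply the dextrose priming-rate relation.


sugar = (target − residual)·4.0·V
sugar = (2.2 − 1.0)·4.0·21.8

104.6400 g


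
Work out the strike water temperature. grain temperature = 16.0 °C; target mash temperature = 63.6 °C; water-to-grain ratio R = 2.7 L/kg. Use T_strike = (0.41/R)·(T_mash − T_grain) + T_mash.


T_strike = (0.41/2.7)·(63.6 − 16.0) + 63.6

70.8281 °C


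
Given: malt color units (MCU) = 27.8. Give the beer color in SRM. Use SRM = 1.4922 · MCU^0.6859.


SRM = 1.4922 · 27.8^0.6859

14.5981 SRM


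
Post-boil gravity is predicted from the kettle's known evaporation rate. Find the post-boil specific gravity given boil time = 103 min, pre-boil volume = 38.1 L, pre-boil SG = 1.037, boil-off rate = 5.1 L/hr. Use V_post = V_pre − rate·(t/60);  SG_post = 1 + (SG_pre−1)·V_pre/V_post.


V_post = 38.1 − 5.1·(103/60) = 29.3450
SG_post = 1 + (1.037 − 1)·38.1/29.3450

1.0480


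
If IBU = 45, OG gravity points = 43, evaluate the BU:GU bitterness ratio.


BU:GU = IBU / OG_points
BU:GU = 45 / 43

1.0465


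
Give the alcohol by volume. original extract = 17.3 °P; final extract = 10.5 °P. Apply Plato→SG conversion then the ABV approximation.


SG = 259/(259 − P);  ABV = (OG − FG)·131.25
OG = 259/(259 − 17.3) = 1.0716
FG = 259/(259 − 10.5) = 1.0423
ABV = (1.0716 − 1.0423)·131.25

3.8486 % ABV


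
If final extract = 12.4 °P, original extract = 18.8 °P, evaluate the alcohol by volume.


SG = 259/(259 − P);  ABV = (OG − FG)·131.25
OG = 259/(259 − 18.8) = 1.0783
FG = 259/(259 − 12.4) = 1.0503
ABV = (1.0783 − 1.0503)·131.25

3.6729 % ABV


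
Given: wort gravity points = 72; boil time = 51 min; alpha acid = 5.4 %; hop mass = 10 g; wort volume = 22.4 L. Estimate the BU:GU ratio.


U = 1.65·0.000125^(GP/1000)·(1−e^(−0.04t))/4.15;  IBU = (α/100)·m·U·1000/V;  BU:GU = IBU/GP
U = 1.65·0.000125^(72/1000)·(1−e^(−0.04·51))/4.15 = 0.1811
IBU = (5.4/100)·10·0.1811·1000/22.4 = 4.3658
BU:GU = 4.3658/72

0.0606


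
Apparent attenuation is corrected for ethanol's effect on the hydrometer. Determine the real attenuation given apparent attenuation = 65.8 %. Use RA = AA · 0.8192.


RA = 65.8 · 0.8192

53.9034 %


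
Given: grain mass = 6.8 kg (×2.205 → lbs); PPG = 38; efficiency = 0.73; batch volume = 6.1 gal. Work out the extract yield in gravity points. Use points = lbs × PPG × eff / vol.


lbs = 6.8 × 2.205 = 14.9940
points = 14.9940 × 38 × 0.73 / 6.1

68.1858 points


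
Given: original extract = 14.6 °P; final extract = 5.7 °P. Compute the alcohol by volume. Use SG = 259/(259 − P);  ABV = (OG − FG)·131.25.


OG = 259/(259 − 14.6) = 1.0597
FG = 259/(259 − 5.7) = 1.0225
ABV = (1.0597 − 1.0225)·131.25

4.8871 % ABV


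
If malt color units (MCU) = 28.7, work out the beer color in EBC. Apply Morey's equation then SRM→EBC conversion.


SRM = 1.4922·MCU^0.6859;  EBC = SRM·1.97
SRM = 1.4922·28.7^0.6859 = 14.9207
EBC = 14.9207·1.97

29.3937 EBC


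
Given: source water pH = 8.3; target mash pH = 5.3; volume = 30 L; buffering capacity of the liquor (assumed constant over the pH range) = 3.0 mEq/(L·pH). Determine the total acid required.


acid = buffering capacity · (pH_source − pH_target) · V
acid = 3.0 · (8.3 − 5.3) · 30

270.0000 mEq


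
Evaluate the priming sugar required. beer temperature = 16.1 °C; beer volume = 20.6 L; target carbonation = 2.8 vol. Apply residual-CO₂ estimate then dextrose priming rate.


residual = 14.695·(0.01821 + 0.09011·e^(−0.04·T));  sugar = (target − residual)·4.0·V
residual = 14.695·(0.01821 + 0.09011·e^(−0.04·16.1)) = 0.9630
sugar = (2.8 − 0.9630)·4.0·20.6

151.3662 g


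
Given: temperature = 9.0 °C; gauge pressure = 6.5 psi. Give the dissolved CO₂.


vols = (P + 14.695)·(0.01821 + 0.09011·e^(−0.04·T))
vols = (6.5 + 14.695)·(0.01821 + 0.09011·e^(−0.04·9.0))

1.7184 volumes


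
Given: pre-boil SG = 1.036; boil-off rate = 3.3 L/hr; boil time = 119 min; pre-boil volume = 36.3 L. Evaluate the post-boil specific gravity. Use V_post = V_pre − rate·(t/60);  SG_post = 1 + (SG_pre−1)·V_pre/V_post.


V_post = 36.3 − 3.3·(119/60) = 29.7550
SG_post = 1 + (1.036 − 1)·36.3/29.7550

1.0439


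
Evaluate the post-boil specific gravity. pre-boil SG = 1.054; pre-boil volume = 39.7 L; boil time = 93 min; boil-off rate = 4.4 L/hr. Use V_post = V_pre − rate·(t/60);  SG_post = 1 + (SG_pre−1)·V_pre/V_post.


V_post = 39.7 − 4.4·(93/60) = 32.8800
SG_post = 1 + (1.054 − 1)·39.7/32.8800

1.0652


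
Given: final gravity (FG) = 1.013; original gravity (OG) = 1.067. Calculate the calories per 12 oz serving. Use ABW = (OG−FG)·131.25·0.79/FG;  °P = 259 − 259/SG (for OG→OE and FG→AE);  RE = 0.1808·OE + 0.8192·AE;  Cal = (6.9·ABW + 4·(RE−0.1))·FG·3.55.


ABW = (1.067 − 1.013)·131.25·0.79/1.013 = 5.5273
OE = 259 − 259/1.067 = 16.2634 °P
AE = 259 − 259/1.013 = 3.3238 °P
RE = 0.1808·16.2634 + 0.8192·3.3238 = 5.6633 °P
Cal = (6.9·5.5273 + 4·(5.6633−0.1))·1.013·3.55

217.1759 kcal


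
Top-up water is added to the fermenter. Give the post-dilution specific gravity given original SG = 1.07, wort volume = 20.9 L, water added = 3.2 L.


SG_new = 1 + (SG_old − 1)·V_old/(V_old + V_water)
pts = (1.07 − 1)·1000·20.9/(20.9 + 3.2) = 60.7054
SG_new = 1 + 60.7054/1000

1.0607


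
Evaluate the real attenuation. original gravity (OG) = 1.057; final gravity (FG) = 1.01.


AA = (OG−FG)/(OG−1)·100;  RA = AA·0.8192
AA = (1.057 − 1.01)/(1.057 − 1)·100 = 82.4561
RA = 82.4561·0.8192

67.5481 %


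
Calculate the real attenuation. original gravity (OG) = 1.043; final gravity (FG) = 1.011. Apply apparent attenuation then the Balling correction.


AA = (OG−FG)/(OG−1)·100;  RA = AA·0.8192
AA = (1.043 − 1.011)/(1.043 − 1)·100 = 74.4186
RA = 74.4186·0.8192

60.9637 %


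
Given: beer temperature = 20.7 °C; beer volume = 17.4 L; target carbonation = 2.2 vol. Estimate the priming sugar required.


residual = 14.695·(0.01821 + 0.09011·e^(−0.04·T));  sugar = (target − residual)·4.0·V
residual = 14.695·(0.01821 + 0.09011·e^(−0.04·20.7)) = 0.8462
sugar = (2.2 − 0.8462)·4.0·17.4

94.2277 g


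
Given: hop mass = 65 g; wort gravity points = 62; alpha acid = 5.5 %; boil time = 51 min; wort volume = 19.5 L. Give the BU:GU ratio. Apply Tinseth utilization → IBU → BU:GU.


U = 1.65·0.000125^(GP/1000)·(1−e^(−0.04t))/4.15;  IBU = (α/100)·m·U·1000/V;  BU:GU = IBU/GP
U = 1.65·0.000125^(62/1000)·(1−e^(−0.04·51))/4.15 = 0.1981
IBU = (5.5/100)·65·0.1981·1000/19.5 = 36.3237
BU:GU = 36.3237/62

0.5859


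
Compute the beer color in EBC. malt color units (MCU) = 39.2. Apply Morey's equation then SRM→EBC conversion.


SRM = 1.4922·MCU^0.6859;  EBC = SRM·1.97
SRM = 1.4922·39.2^0.6859 = 18.4783
EBC = 18.4783·1.97

36.4022 EBC


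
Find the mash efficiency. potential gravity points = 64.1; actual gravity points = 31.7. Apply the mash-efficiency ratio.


efficiency = actual / potential × 100
efficiency = 31.7 / 64.1 × 100

49.4540 %


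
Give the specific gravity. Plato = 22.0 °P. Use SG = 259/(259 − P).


SG = 259/(259 − 22.0)

1.0928


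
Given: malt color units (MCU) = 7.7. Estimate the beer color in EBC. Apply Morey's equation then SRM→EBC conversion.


SRM = 1.4922·MCU^0.6859;  EBC = SRM·1.97
SRM = 1.4922·7.7^0.6859 = 6.0516
EBC = 6.0516·1.97

11.9217 EBC


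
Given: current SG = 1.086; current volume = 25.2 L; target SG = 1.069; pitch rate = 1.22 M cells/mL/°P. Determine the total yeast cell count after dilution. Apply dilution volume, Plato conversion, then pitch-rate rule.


V_w = V·((SG_c−1)/(SG_t−1)−1);  °P = 259 − 259/SG_t;  cells = rate·(V+V_w)·°P
V_w = 25.2·((1.086−1)/(1.069−1)−1) = 6.2087
V_final = 25.2 + 6.2087 = 31.4087
°P = 259 − 259/1.069 = 16.7175
cells = 1.22·31.4087·16.7175

640.5911 billion cells


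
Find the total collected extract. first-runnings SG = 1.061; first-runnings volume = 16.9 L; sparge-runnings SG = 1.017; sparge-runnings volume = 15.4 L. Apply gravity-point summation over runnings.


total = Σ (SG_i − 1)·1000·V_i
first = (1.061 − 1)·1000·16.9 = 1030.9000
sparge = (1.017 − 1)·1000·15.4 = 261.8000
total = 1030.9000 + 261.8000

1292.7000 gravity·L


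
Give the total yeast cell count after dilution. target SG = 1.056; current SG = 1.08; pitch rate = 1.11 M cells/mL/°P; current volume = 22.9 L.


V_w = V·((SG_c−1)/(SG_t−1)−1);  °P = 259 − 259/SG_t;  cells = rate·(V+V_w)·°P
V_w = 22.9·((1.08−1)/(1.056−1)−1) = 9.8143
V_final = 22.9 + 9.8143 = 32.7143
°P = 259 − 259/1.056 = 13.7348
cells = 1.11·32.7143·13.7348

498.7516 billion cells


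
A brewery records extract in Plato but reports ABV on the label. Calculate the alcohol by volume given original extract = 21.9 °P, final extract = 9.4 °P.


SG = 259/(259 − P);  ABV = (OG − FG)·131.25
OG = 259/(259 − 21.9) = 1.0924
FG = 259/(259 − 9.4) = 1.0377
ABV = (1.0924 − 1.0377)·131.25

7.1801 % ABV


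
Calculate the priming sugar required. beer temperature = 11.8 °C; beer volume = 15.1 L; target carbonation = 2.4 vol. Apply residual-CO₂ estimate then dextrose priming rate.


residual = 14.695·(0.01821 + 0.09011·e^(−0.04·T));  sugar = (target − residual)·4.0·V
residual = 14.695·(0.01821 + 0.09011·e^(−0.04·11.8)) = 1.0935
sugar = (2.4 − 1.0935)·4.0·15.1

78.9096 g


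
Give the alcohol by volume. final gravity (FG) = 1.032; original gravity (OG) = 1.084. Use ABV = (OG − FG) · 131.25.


ABV = (1.084 − 1.032) · 131.25

6.8250 % ABV


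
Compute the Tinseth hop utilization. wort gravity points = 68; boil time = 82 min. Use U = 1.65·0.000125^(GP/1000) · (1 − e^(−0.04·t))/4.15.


bigness = 1.65·0.000125^(68/1000) = 0.8955
boil_factor = (1 − e^(−0.04·82))/4.15 = 0.2319
U = 0.8955 · 0.2319

0.2077


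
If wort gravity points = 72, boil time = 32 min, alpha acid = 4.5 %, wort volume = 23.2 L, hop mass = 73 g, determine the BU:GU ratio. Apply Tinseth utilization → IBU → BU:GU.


U = 1.65·0.000125^(GP/1000)·(1−e^(−0.04t))/4.15;  IBU = (α/100)·m·U·1000/V;  BU:GU = IBU/GP
U = 1.65·0.000125^(72/1000)·(1−e^(−0.04·32))/4.15 = 0.1503
IBU = (4.5/100)·73·0.1503·1000/23.2 = 21.2802
BU:GU = 21.2802/72

0.2956


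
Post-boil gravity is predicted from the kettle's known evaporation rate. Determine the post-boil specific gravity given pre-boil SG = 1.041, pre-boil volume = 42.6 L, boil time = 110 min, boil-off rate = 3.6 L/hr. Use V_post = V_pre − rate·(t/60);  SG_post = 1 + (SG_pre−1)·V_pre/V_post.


V_post = 42.6 − 3.6·(110/60) = 36.0000
SG_post = 1 + (1.041 − 1)·42.6/36.0000

1.0485


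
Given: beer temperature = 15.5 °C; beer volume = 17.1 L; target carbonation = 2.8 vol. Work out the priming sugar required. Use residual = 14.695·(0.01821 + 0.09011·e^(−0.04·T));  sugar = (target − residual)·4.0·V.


residual = 14.695·(0.01821 + 0.09011·e^(−0.04·15.5)) = 0.9799
sugar = (2.8 − 0.9799)·4.0·17.1

124.4932 g


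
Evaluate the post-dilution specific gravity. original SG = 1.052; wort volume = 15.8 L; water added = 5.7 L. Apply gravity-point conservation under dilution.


SG_new = 1 + (SG_old − 1)·V_old/(V_old + V_water)
pts = (1.052 − 1)·1000·15.8/(15.8 + 5.7) = 38.2140
SG_new = 1 + 38.2140/1000

1.0382


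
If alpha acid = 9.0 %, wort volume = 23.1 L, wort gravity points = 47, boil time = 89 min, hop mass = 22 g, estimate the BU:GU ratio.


U = 1.65·0.000125^(GP/1000)·(1−e^(−0.04t))/4.15;  IBU = (α/100)·m·U·1000/V;  BU:GU = IBU/GP
U = 1.65·0.000125^(47/1000)·(1−e^(−0.04·89))/4.15 = 0.2532
IBU = (9.0/100)·22·0.2532·1000/23.1 = 21.7027
BU:GU = 21.7027/47

0.4618


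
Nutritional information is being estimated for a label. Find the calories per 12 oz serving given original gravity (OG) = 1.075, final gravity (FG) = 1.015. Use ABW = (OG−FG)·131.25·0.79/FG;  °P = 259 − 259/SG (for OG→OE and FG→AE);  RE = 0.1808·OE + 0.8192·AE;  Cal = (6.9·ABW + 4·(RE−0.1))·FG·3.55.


ABW = (1.075 − 1.015)·131.25·0.79/1.015 = 6.1293
OE = 259 − 259/1.075 = 18.0698 °P
AE = 259 − 259/1.015 = 3.8276 °P
RE = 0.1808·18.0698 + 0.8192·3.8276 = 6.4026 °P
Cal = (6.9·6.1293 + 4·(6.4026−0.1))·1.015·3.55

243.2285 kcal


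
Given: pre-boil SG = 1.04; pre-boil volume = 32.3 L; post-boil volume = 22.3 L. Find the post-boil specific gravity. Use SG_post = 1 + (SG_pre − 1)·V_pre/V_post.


pts_pre = (1.04 − 1)·1000 = 40.0000
pts_post = 40.0000·32.3/22.3 = 57.9372
SG_post = 1 + 57.9372/1000

1.0579


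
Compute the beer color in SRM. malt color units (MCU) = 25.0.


SRM = 1.4922 · MCU^0.6859
SRM = 1.4922 · 25.0^0.6859

13.5729 SRM


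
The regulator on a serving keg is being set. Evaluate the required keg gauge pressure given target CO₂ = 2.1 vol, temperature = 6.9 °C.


psi = vols/(0.01821 + 0.09011·e^(−0.04·T)) − 14.695
psi = 2.1/(0.01821 + 0.09011·e^(−0.04·6.9)) − 14.695

9.5582 psi


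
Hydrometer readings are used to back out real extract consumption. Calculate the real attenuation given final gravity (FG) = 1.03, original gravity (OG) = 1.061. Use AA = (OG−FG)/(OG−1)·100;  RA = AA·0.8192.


AA = (1.061 − 1.03)/(1.061 − 1)·100 = 50.8197
RA = 50.8197·0.8192

41.6315 %


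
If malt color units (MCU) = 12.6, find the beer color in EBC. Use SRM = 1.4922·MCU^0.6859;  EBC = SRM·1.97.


SRM = 1.4922·12.6^0.6859 = 8.4834
EBC = 8.4834·1.97

16.7123 EBC


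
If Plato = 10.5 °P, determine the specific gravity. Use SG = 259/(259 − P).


SG = 259/(259 − 10.5)

1.0423


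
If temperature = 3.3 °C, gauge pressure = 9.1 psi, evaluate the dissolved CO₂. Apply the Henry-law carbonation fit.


vols = (P + 14.695)·(0.01821 + 0.09011·e^(−0.04·T))
vols = (9.1 + 14.695)·(0.01821 + 0.09011·e^(−0.04·3.3))

2.3123 volumes


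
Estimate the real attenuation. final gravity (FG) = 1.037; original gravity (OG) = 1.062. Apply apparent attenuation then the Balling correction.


AA = (OG−FG)/(OG−1)·100;  RA = AA·0.8192
AA = (1.062 − 1.037)/(1.062 − 1)·100 = 40.3226
RA = 40.3226·0.8192

33.0323 %


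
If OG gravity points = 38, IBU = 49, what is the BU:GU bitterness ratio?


BU:GU = IBU / OG_points
BU:GU = 49 / 38

1.2895


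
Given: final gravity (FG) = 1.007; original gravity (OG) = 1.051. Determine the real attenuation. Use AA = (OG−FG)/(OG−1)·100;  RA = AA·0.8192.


AA = (1.051 − 1.007)/(1.051 − 1)·100 = 86.2745
RA = 86.2745·0.8192

70.6761 %


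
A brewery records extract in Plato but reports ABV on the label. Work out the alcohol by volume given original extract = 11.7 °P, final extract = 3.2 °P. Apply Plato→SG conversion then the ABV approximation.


SG = 259/(259 − P);  ABV = (OG − FG)·131.25
OG = 259/(259 − 11.7) = 1.0473
FG = 259/(259 − 3.2) = 1.0125
ABV = (1.0473 − 1.0125)·131.25

4.5677 % ABV


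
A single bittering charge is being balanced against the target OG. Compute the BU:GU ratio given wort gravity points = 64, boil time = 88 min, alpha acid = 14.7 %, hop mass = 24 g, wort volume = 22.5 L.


U = 1.65·0.000125^(GP/1000)·(1−e^(−0.04t))/4.15;  IBU = (α/100)·m·U·1000/V;  BU:GU = IBU/GP
U = 1.65·0.000125^(64/1000)·(1−e^(−0.04·88))/4.15 = 0.2171
IBU = (14.7/100)·24·0.2171·1000/22.5 = 34.0357
BU:GU = 34.0357/64

0.5318


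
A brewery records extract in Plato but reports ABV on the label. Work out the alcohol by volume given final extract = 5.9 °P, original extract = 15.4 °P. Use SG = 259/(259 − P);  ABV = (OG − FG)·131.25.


OG = 259/(259 − 15.4) = 1.0632
FG = 259/(259 − 5.9) = 1.0233
ABV = (1.0632 − 1.0233)·131.25

5.2379 % ABV


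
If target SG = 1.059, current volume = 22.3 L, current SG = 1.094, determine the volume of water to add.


V_water = V·((SG_curr − 1)/(SG_target − 1) − 1)
V_water = 22.3·((1.094 − 1)/(1.059 − 1) − 1)

13.2288 L


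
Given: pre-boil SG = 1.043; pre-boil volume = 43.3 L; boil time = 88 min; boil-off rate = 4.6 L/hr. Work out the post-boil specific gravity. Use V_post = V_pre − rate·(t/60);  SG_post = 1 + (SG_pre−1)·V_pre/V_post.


V_post = 43.3 − 4.6·(88/60) = 36.5533
SG_post = 1 + (1.043 − 1)·43.3/36.5533

1.0509


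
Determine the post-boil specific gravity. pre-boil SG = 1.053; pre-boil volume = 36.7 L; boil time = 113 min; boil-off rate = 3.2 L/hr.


V_post = V_pre − rate·(t/60);  SG_post = 1 + (SG_pre−1)·V_pre/V_post
V_post = 36.7 − 3.2·(113/60) = 30.6733
SG_post = 1 + (1.053 − 1)·36.7/30.6733

1.0634


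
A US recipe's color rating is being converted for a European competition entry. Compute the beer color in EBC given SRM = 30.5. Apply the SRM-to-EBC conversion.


EBC = SRM · 1.97
EBC = 30.5 · 1.97

60.0850 EBC


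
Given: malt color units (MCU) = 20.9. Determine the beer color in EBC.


SRM = 1.4922·MCU^0.6859;  EBC = SRM·1.97
SRM = 1.4922·20.9^0.6859 = 12.0037
EBC = 12.0037·1.97

23.6473 EBC


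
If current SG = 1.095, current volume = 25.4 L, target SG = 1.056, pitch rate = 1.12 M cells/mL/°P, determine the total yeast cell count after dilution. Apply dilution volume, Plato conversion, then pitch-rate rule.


V_w = V·((SG_c−1)/(SG_t−1)−1);  °P = 259 − 259/SG_t;  cells = rate·(V+V_w)·°P
V_w = 25.4·((1.095−1)/(1.056−1)−1) = 17.6893
V_final = 25.4 + 17.6893 = 43.0893
°P = 259 − 259/1.056 = 13.7348
cells = 1.12·43.0893·13.7348

662.8438 billion cells


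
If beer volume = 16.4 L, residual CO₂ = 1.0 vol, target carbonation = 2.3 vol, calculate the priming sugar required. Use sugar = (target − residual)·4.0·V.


sugar = (2.3 − 1.0)·4.0·16.4

85.2800 g


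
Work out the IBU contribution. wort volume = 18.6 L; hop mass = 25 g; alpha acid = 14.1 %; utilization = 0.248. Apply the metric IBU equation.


IBU = (α/100)·mass·U·1000 / V
IBU = (14.1/100)·25·0.248·1000 / 18.6

47.0000 IBU


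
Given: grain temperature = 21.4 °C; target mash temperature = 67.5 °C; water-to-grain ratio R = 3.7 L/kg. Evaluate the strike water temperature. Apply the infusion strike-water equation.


T_strike = (0.41/R)·(T_mash − T_grain) + T_mash
T_strike = (0.41/3.7)·(67.5 − 21.4) + 67.5

72.6084 °C


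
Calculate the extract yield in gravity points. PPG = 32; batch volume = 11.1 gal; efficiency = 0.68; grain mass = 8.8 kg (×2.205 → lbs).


points = lbs × PPG × eff / vol
lbs = 8.8 × 2.205 = 19.4040
points = 19.4040 × 32 × 0.68 / 11.1

38.0388 points


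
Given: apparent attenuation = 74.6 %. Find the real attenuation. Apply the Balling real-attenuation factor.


RA = AA · 0.8192
RA = 74.6 · 0.8192

61.1123 %


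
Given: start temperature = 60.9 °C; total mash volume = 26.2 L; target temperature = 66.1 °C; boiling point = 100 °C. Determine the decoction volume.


V_dec = V_total·(T_target − T_start)/(T_boil − T_start)
V_dec = 26.2·(66.1 − 60.9)/(100 − 60.9)

3.4844 L
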